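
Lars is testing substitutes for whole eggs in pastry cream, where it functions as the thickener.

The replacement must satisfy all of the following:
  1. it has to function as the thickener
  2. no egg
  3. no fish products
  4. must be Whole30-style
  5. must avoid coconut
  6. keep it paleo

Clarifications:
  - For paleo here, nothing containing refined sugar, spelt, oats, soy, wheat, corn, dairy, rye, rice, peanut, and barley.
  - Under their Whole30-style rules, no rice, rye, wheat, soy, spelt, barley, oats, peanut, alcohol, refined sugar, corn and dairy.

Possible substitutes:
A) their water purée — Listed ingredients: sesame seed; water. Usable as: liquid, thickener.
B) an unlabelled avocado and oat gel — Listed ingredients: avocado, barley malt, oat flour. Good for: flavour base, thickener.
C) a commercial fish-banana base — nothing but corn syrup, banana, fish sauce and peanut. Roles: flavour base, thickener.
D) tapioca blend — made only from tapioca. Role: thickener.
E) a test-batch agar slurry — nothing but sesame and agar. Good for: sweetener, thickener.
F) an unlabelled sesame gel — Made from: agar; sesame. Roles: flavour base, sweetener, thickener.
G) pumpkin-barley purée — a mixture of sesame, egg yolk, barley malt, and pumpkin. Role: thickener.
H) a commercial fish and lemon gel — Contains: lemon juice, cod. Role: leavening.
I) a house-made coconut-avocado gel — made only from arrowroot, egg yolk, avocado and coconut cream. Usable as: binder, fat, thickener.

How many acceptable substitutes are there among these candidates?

A: only sesame seed and water; none excluded — OK
B: has barley malt, so not paleo; has barley malt, so not Whole30-style — reject
C: has corn syrup, so not paleo; has corn syrup, so not Whole30-style (and 1 more) — out
D: only tapioca; none excluded — keep
E: all constraints satisfied — OK
F: works as a thickener, Whole30-style, no coconut — valid
G: has barley malt, so not paleo; has barley malt, so not Whole30-style (and 1 more) — out
H: not usable as a thickener; has cod, so not fish-free — no
I: has egg yolk, so not egg-free; has coconut cream, so not coconut-free — out

4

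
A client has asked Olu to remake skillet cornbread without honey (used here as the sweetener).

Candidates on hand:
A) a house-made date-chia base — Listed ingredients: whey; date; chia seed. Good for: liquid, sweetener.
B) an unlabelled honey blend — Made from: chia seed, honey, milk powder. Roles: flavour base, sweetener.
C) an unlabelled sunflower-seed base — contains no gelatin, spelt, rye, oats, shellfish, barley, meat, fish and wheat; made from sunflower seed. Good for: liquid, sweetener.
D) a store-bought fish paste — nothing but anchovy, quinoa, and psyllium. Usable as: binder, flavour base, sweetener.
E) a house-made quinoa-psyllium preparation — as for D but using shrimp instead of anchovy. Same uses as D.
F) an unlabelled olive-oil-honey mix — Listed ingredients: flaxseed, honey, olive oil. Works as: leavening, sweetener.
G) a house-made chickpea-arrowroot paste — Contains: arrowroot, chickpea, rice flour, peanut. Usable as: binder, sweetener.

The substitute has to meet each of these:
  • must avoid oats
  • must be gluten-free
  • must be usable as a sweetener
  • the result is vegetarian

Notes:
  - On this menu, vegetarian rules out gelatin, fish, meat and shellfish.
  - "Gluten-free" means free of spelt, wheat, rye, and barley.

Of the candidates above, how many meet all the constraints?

A: only whey, chia seed, and date; none excluded — valid
B: only milk powder, honey, and chia seed; none excluded — OK
C: vegetarian, no oats — valid
D: has anchovy, so not vegetarian — no
E: has shrimp, so not vegetarian — reject
F: works as a sweetener, gluten-free, no oats — valid
G: no oats, gluten-free — valid

5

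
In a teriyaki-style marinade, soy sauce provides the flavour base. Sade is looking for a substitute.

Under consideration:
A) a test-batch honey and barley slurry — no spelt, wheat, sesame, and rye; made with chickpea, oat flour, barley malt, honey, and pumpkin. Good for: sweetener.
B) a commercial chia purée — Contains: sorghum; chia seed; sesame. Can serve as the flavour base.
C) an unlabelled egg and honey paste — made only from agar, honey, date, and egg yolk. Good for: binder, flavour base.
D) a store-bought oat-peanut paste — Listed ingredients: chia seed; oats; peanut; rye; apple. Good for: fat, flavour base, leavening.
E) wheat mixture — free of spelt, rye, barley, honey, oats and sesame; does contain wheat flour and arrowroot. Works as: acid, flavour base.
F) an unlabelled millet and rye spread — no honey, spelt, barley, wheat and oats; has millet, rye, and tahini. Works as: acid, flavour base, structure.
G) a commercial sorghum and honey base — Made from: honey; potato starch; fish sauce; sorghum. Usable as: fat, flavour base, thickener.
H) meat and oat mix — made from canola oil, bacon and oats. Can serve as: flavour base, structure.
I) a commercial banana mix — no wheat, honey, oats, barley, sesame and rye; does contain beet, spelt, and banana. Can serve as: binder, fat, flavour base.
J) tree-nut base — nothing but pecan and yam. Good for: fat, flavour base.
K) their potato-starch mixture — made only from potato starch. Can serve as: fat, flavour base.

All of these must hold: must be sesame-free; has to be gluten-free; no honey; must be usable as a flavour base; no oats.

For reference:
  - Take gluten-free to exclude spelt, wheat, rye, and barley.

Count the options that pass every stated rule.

2

A: not usable as a flavour base; has barley malt, so not gluten-free (and 2 more) — no
B: has sesame, so not sesame-free — out
C: has honey, so not honey-free — reject
D: has rye, so not gluten-free; has oats, so not oat-free — out
E: has wheat flour, so not gluten-free — out
F: has rye, so not gluten-free; has tahini, so not sesame-free — out
G: has honey, so not honey-free — no
H: has oats, so not oat-free — no
I: has spelt, so not gluten-free — reject
J: only pecan and yam; none excluded — valid
K: all constraints satisfied — keep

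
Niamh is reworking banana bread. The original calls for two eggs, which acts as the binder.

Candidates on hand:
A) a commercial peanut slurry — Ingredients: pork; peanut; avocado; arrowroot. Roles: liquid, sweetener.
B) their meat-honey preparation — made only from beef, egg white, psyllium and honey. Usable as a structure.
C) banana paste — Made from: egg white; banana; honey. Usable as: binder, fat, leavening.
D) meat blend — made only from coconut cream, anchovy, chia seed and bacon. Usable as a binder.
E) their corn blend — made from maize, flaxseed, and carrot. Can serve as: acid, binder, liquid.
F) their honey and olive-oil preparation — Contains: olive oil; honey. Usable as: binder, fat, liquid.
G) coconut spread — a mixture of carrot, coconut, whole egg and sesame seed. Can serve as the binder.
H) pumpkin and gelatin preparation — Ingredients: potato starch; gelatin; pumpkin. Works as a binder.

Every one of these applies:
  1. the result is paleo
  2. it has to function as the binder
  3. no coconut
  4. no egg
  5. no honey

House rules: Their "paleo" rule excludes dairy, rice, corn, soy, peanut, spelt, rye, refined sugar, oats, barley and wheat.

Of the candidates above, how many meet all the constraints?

A: not usable as a binder; has peanut, so not paleo — no
B: not usable as a binder; has honey, so not honey-free (and 1 more) — reject
C: has honey, so not honey-free; has egg white, so not egg-free — out
D: has coconut cream, so not coconut-free — no
E: has maize, so not paleo — out
F: has honey, so not honey-free — reject
G: has whole egg, so not egg-free; has coconut, so not coconut-free — reject
H: no egg, paleo — valid

1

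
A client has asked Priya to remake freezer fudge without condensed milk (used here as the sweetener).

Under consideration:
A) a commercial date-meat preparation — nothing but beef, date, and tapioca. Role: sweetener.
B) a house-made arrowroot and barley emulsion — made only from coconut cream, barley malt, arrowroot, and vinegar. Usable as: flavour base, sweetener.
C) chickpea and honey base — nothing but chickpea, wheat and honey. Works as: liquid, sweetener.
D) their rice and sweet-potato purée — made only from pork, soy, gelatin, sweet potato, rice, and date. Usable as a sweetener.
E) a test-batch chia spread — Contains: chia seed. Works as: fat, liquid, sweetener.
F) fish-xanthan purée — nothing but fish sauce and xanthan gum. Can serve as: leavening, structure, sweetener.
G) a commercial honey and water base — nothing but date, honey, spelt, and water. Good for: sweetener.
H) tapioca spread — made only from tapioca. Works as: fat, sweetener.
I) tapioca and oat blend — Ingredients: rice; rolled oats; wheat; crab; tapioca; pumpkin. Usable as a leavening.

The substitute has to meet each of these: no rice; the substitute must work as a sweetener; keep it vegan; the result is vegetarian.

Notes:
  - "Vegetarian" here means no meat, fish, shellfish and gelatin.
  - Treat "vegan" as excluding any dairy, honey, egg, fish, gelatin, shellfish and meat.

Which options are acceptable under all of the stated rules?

A: has beef, so not vegetarian; has beef, so not vegan — no
B: barley malt and coconut cream etc. — none of it excluded — OK
C: has honey, so not vegan — reject
D: has gelatin, so not vegetarian; has gelatin, so not vegan (and 1 more) — reject
E: only chia seed; none excluded — valid
F: has fish sauce, so not vegetarian; has fish sauce, so not vegan — no
G: has honey, so not vegan — reject
H: vegetarian, vegan — keep
I: not usable as a sweetener; has crab, so not vegetarian (and 2 more) — no

B, E, H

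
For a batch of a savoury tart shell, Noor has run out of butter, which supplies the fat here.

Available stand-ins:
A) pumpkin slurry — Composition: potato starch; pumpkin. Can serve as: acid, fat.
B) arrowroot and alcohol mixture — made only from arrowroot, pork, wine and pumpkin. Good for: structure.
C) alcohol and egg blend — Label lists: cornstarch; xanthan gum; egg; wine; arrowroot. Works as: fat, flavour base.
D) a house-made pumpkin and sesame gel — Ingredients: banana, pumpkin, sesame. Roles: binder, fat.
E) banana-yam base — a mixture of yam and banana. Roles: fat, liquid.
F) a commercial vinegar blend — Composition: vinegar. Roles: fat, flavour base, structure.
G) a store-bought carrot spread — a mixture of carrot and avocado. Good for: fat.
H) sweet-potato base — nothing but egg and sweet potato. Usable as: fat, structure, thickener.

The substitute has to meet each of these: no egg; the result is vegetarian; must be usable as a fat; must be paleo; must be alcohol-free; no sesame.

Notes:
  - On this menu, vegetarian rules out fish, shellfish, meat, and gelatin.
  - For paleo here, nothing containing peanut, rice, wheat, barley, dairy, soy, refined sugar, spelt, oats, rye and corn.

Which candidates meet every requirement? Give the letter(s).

A, E, F, G

A: only potato starch and pumpkin; none excluded — valid
B: not usable as a fat; has pork, so not vegetarian (and 1 more) — reject
C: has cornstarch, so not paleo; has egg, so not egg-free (and 1 more) — reject
D: has sesame, so not sesame-free — reject
E: every rule checks out — valid
F: vegetarian, no egg — OK
G: works as a fat, no sesame, paleo — OK
H: has egg, so not egg-free — no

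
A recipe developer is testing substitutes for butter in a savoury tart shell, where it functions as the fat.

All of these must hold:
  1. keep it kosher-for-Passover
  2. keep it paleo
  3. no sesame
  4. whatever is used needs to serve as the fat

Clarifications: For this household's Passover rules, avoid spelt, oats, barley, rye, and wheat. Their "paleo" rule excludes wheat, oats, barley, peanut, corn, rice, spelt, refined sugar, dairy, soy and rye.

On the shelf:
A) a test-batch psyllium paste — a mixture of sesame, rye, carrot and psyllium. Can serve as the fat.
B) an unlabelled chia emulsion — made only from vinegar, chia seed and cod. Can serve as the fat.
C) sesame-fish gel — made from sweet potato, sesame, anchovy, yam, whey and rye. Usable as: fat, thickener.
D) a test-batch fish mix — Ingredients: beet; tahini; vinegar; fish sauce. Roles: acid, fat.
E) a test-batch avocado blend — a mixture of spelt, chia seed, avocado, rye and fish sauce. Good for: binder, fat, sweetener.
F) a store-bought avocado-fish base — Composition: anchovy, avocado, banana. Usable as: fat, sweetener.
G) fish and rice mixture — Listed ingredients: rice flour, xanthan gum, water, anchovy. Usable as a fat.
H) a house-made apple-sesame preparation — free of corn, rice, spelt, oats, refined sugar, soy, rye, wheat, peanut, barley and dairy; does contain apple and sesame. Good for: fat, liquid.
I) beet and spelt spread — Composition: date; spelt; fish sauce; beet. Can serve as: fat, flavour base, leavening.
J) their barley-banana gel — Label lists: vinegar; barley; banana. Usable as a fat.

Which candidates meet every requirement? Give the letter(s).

B, F

A: has rye, so not kosher-for-Passover; has rye, so not paleo (and 1 more) — no
B: only cod, vinegar, and chia seed; none excluded — keep
C: has rye, so not kosher-for-Passover; has whey, so not paleo (and 1 more) — out
D: has tahini, so not sesame-free — out
E: has rye, so not kosher-for-Passover; has rye, so not paleo — no
F: all constraints satisfied — OK
G: has rice flour, so not paleo — no
H: has sesame, so not sesame-free — reject
I: has spelt, so not kosher-for-Passover; has spelt, so not paleo — no
J: has barley, so not kosher-for-Passover; has barley, so not paleo — no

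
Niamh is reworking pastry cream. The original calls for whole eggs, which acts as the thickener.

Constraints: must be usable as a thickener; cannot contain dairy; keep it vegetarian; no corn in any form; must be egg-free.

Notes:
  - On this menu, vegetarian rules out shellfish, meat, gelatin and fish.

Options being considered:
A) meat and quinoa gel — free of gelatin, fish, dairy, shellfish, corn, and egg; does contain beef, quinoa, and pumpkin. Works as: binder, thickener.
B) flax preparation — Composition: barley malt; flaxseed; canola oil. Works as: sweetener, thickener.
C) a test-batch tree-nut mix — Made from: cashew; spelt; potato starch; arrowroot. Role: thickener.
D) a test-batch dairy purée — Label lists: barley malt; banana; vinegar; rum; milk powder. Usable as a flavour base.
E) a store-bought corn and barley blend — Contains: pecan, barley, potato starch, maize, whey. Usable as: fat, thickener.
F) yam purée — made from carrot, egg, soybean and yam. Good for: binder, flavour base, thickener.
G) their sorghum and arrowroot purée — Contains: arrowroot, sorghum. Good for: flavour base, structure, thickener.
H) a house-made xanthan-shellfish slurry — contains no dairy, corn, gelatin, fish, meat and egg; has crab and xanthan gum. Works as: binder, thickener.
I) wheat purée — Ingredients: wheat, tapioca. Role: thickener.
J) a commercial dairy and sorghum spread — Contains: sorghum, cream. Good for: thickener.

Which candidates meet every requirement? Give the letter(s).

B, C, G, I

A: has beef, so not vegetarian — reject
B: only barley malt, canola oil, and flaxseed; none excluded — keep
C: spelt and cashew etc. — none of it excluded — keep
D: not usable as a thickener; has milk powder, so not dairy-free — reject
E: has whey, so not dairy-free; has maize, so not corn-free — no
F: has egg, so not egg-free — no
G: only arrowroot and sorghum; none excluded — OK
H: has crab, so not vegetarian — reject
I: works as a thickener, no corn, vegetarian — valid
J: has cream, so not dairy-free — no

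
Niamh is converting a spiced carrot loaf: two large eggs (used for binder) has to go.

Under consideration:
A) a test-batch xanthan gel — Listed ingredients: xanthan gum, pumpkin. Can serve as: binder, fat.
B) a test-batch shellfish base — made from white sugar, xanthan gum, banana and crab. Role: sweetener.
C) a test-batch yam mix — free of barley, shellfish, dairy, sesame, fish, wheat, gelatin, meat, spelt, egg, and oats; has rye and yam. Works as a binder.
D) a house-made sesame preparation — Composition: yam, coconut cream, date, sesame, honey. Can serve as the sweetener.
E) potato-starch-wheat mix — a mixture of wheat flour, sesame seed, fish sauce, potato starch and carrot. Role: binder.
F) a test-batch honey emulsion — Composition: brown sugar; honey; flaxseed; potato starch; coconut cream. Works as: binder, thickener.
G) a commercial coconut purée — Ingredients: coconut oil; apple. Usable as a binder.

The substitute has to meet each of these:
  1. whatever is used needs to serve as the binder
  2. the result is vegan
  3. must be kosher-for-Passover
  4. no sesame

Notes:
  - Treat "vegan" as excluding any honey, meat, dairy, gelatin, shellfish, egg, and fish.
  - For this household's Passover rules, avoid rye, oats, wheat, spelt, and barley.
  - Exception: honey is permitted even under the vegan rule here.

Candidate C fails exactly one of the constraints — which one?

usable as a binder: satisfied
vegan: satisfied
kosher-for-Passover: has rye — fails
sesame-free: satisfied

kosher-for-Passover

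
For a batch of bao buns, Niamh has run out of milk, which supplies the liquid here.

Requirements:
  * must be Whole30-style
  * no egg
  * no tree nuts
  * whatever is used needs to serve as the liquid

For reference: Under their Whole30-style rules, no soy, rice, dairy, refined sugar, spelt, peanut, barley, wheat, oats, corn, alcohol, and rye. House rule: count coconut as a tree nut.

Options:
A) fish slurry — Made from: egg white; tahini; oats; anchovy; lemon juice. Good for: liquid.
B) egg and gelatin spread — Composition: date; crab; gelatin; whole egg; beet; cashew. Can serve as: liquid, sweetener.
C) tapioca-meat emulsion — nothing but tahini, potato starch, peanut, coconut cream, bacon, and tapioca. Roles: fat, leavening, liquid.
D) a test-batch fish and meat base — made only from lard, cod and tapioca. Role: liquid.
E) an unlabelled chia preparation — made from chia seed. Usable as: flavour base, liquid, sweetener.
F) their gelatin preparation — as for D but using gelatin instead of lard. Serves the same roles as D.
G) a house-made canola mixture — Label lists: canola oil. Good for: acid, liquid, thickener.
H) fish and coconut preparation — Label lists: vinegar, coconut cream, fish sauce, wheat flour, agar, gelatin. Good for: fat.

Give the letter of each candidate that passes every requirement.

D, E, F, G

A: has oats, so not Whole30-style; has egg white, so not egg-free — no
B: has whole egg, so not egg-free; has cashew, so not tree-nut-free — reject
C: has peanut, so not Whole30-style; has coconut cream, so not tree-nut-free — no
D: every rule checks out — OK
E: only chia seed; none excluded — OK
F: every rule checks out — valid
G: only canola oil; none excluded — valid
H: not usable as a liquid; has wheat flour, so not Whole30-style (and 1 more) — out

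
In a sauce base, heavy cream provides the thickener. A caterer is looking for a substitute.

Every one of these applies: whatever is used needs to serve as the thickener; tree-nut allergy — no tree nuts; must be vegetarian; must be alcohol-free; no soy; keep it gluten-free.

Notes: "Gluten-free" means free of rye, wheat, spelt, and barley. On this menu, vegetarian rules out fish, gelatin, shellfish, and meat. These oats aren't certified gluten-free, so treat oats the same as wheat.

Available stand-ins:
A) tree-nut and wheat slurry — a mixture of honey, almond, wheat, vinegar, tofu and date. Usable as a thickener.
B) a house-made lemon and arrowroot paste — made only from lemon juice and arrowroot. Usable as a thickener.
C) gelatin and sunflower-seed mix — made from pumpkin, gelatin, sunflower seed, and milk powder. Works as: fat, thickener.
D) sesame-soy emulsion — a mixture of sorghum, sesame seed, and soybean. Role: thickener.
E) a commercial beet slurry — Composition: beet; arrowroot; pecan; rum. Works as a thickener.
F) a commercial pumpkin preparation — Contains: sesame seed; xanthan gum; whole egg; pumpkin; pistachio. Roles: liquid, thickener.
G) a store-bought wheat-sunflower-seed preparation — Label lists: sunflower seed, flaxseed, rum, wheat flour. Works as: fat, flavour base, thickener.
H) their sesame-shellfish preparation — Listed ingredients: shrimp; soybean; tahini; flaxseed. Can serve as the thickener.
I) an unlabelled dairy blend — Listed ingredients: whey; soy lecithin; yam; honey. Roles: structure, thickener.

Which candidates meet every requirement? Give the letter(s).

A: has wheat, so not gluten-free; has tofu, so not soy-free (and 1 more) — no
B: works as a thickener, vegetarian, no soy — keep
C: has gelatin, so not vegetarian — out
D: has soybean, so not soy-free — no
E: has rum, so not alcohol-free; has pecan, so not tree-nut-free — reject
F: has pistachio, so not tree-nut-free — reject
G: has wheat flour, so not gluten-free; has rum, so not alcohol-free — no
H: has shrimp, so not vegetarian; has soybean, so not soy-free — no
I: has soy lecithin, so not soy-free — out

B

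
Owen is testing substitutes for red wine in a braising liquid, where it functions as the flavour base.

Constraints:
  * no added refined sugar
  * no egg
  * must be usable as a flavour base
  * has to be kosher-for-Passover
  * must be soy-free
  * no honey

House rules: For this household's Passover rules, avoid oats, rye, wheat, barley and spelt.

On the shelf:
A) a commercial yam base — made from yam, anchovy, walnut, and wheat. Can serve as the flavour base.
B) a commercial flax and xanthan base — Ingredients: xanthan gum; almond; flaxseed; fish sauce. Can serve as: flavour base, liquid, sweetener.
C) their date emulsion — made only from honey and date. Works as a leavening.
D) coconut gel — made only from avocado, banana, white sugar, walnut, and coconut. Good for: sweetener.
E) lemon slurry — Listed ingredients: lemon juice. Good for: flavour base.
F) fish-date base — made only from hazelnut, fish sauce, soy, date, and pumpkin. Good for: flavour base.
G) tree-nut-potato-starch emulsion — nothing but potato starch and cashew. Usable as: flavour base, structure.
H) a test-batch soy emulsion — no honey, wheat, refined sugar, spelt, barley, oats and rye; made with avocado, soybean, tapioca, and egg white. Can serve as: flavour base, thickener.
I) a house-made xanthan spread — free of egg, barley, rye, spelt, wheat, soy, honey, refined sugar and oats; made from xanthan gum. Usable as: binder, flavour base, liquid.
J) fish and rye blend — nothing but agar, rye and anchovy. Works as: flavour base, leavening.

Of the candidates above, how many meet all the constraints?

4

A: has wheat, so not kosher-for-Passover — no
B: fish sauce and almond etc. — none of it excluded — keep
C: not usable as a flavour base; has honey, so not honey-free — no
D: not usable as a flavour base; has white sugar, so not no-added-sugar — out
E: works as a flavour base, no egg, kosher-for-Passover — keep
F: has soy, so not soy-free — no
G: no egg, no refined sugar — OK
H: has soybean, so not soy-free; has egg white, so not egg-free — reject
I: no soy, no honey — OK
J: has rye, so not kosher-for-Passover — no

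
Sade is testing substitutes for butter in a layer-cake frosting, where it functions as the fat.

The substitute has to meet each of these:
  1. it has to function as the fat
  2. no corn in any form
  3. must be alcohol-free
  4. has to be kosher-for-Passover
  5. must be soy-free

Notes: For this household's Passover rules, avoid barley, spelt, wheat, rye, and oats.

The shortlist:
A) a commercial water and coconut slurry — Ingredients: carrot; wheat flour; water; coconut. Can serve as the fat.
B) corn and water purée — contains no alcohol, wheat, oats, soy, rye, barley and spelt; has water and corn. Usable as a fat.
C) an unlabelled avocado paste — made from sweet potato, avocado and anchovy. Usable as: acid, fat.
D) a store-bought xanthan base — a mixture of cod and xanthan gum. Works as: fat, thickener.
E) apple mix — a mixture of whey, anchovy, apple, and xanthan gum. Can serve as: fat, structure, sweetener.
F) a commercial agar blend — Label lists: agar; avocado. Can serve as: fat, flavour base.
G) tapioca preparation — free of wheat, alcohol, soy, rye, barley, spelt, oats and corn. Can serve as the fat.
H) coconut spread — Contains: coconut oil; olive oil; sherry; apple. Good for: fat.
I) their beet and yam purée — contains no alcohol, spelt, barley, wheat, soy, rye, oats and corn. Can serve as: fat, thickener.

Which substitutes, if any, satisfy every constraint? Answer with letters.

A: has wheat flour, so not kosher-for-Passover — reject
B: has corn, so not corn-free — reject
C: every rule checks out — OK
D: works as a fat, no soy, no alcohol — keep
E: works as a fat, no soy, no alcohol — OK
F: works as a fat, no corn, kosher-for-Passover — keep
G: every rule checks out — OK
H: has sherry, so not alcohol-free — reject
I: no corn, no soy — keep

C, D, E, F, G, I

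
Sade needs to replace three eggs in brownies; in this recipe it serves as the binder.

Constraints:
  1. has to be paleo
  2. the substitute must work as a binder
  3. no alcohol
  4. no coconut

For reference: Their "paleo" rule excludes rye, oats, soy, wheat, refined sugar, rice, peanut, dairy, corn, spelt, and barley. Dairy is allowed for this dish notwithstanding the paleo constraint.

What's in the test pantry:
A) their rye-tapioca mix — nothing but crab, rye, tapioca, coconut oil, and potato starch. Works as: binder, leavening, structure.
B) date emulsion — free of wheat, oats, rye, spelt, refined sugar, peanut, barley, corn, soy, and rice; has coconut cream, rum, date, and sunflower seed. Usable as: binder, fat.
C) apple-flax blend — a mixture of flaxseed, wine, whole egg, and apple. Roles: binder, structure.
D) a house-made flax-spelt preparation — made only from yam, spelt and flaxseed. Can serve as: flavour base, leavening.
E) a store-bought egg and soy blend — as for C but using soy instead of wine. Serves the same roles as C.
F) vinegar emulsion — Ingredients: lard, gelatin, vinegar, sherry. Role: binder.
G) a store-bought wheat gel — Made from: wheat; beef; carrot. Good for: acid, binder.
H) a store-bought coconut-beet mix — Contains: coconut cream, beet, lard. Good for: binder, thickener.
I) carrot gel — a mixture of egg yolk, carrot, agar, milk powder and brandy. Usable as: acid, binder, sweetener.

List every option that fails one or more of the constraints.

A, B, C, D, E, F, G, H, I

A: has rye, so not paleo; has coconut oil, so not coconut-free — no
B: has coconut cream, so not coconut-free; has rum, so not alcohol-free — out
C: has wine, so not alcohol-free — reject
D: not usable as a binder; has spelt, so not paleo — reject
E: has soy, so not paleo — reject
F: has sherry, so not alcohol-free — reject
G: has wheat, so not paleo — out
H: has coconut cream, so not coconut-free — no
I: has brandy, so not alcohol-free — no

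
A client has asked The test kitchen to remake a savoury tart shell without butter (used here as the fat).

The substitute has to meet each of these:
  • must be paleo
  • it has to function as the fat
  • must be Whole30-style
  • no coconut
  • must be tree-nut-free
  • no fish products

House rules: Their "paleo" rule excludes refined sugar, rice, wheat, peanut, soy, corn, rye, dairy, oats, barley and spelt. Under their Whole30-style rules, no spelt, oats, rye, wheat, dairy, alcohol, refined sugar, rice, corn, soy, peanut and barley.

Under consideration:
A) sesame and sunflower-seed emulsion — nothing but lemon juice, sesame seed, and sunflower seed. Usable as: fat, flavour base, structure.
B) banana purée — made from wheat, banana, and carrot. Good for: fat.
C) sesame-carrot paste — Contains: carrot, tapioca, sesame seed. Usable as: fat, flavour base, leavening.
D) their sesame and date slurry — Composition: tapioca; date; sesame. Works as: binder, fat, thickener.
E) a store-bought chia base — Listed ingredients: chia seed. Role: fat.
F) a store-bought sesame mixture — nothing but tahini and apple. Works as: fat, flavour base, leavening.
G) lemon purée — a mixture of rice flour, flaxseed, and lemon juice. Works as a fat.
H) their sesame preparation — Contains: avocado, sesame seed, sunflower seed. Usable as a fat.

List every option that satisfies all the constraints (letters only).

A: Whole30-style, no coconut — keep
B: has wheat, so not paleo; has wheat, so not Whole30-style — no
C: works as a fat, no coconut, Whole30-style — OK
D: paleo, no tree nuts — OK
E: no coconut, Whole30-style — valid
F: paleo, no coconut — OK
G: has rice flour, so not paleo; has rice flour, so not Whole30-style — out
H: only sesame seed, avocado, and sunflower seed; none excluded — OK

A, C, D, E, F, H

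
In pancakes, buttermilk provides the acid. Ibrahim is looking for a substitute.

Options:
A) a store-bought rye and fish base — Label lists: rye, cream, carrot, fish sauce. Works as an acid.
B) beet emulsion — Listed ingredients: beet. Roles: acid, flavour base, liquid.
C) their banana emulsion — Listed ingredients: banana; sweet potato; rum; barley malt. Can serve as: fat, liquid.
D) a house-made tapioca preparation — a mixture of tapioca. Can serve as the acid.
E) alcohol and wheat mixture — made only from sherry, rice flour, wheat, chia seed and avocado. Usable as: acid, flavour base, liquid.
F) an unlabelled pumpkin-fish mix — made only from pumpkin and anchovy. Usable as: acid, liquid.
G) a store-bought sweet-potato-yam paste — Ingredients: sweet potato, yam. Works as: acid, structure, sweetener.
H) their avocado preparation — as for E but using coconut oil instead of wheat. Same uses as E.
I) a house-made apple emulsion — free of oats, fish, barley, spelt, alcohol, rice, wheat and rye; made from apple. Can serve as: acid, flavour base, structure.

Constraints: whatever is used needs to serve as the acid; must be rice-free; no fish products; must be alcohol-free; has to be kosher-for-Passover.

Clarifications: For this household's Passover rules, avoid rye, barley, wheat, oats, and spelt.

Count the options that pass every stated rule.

4

A: has rye, so not kosher-for-Passover; has fish sauce, so not fish-free — out
B: no alcohol, kosher-for-Passover — keep
C: not usable as an acid; has barley malt, so not kosher-for-Passover (and 1 more) — reject
D: every rule checks out — valid
E: has wheat, so not kosher-for-Passover; has sherry, so not alcohol-free (and 1 more) — reject
F: has anchovy, so not fish-free — reject
G: only sweet potato and yam; none excluded — keep
H: has sherry, so not alcohol-free; has rice flour, so not rice-free — out
I: no alcohol, no rice — valid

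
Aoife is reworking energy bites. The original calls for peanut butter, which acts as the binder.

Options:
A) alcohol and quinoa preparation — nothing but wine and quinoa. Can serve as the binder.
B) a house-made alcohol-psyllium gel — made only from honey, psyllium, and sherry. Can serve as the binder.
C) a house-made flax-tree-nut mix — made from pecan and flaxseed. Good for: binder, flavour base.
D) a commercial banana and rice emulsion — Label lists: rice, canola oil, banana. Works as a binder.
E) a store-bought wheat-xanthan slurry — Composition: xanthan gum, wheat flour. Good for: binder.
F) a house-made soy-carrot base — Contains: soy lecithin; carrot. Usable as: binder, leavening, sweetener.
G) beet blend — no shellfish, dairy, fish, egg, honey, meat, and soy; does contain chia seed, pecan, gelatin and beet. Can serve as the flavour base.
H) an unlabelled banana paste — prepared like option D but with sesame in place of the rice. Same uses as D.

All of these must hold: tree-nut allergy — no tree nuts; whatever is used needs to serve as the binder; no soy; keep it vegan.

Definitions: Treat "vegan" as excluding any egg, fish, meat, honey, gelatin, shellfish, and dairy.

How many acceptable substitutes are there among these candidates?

4

A: works as a binder, no soy, no tree nuts — valid
B: has honey, so not vegan — no
C: has pecan, so not tree-nut-free — no
D: works as a binder, vegan, no soy — OK
E: only wheat flour and xanthan gum; none excluded — keep
F: has soy lecithin, so not soy-free — no
G: not usable as a binder; has gelatin, so not vegan (and 1 more) — no
H: all constraints satisfied — keep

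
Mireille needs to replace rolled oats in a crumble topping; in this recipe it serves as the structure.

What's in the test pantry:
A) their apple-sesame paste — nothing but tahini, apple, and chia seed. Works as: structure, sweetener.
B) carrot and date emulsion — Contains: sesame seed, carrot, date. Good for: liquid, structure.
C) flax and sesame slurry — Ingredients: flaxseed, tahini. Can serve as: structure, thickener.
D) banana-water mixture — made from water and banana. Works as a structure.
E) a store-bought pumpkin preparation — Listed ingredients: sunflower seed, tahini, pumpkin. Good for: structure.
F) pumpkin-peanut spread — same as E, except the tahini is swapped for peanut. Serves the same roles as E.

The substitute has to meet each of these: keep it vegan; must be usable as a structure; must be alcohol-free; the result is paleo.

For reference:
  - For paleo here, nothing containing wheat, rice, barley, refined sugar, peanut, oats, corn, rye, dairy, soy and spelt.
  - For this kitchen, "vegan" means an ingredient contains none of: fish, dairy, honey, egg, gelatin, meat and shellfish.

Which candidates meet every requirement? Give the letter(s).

A: all constraints satisfied — valid
B: nothing on the exclusion list — keep
C: works as a structure, paleo, no alcohol — keep
D: only water and banana; none excluded — valid
E: only tahini, pumpkin, and sunflower seed; none excluded — OK
F: has peanut, so not paleo — no

A, B, C, D, E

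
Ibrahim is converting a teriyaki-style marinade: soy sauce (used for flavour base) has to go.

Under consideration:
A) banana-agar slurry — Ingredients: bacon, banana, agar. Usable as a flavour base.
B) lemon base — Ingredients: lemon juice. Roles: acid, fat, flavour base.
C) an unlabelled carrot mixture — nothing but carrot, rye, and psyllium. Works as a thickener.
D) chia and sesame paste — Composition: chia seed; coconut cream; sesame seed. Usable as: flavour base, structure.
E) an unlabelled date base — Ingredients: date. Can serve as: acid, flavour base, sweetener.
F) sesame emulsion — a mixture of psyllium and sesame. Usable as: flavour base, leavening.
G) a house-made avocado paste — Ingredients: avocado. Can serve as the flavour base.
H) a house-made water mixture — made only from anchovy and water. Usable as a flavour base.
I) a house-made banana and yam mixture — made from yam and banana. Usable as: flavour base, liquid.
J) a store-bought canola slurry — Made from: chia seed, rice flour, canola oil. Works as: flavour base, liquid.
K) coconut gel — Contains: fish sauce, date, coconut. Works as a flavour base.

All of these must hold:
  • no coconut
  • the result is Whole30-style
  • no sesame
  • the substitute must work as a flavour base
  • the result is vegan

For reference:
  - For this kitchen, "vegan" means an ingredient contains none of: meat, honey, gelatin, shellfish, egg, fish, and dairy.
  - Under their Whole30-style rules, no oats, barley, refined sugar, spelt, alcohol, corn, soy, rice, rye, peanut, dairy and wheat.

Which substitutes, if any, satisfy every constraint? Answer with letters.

A: has bacon, so not vegan — no
B: only lemon juice; none excluded — valid
C: not usable as a flavour base; has rye, so not Whole30-style — reject
D: has coconut cream, so not coconut-free; has sesame seed, so not sesame-free — no
E: every rule checks out — valid
F: has sesame, so not sesame-free — reject
G: vegan, no coconut — keep
H: has anchovy, so not vegan — no
I: all constraints satisfied — keep
J: has rice flour, so not Whole30-style — no
K: has fish sauce, so not vegan; has coconut, so not coconut-free — reject

B, E, G, I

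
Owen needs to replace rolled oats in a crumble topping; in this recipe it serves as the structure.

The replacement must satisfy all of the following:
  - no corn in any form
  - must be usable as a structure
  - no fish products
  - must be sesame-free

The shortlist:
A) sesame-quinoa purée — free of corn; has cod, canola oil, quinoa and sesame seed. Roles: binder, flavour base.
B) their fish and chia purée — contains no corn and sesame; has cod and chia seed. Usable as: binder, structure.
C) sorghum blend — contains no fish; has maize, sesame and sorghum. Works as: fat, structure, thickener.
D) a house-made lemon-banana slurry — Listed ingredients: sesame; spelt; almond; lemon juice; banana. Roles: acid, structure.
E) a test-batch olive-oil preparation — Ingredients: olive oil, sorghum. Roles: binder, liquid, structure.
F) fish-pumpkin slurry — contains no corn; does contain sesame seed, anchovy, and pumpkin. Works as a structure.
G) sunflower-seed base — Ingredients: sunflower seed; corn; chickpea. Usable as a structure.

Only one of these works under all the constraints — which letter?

A: not usable as a structure; has sesame seed, so not sesame-free (and 1 more) — out
B: has cod, so not fish-free — no
C: has sesame, so not sesame-free; has maize, so not corn-free — no
D: has sesame, so not sesame-free — out
E: all constraints satisfied — OK
F: has sesame seed, so not sesame-free; has anchovy, so not fish-free — out
G: has corn, so not corn-free — out

E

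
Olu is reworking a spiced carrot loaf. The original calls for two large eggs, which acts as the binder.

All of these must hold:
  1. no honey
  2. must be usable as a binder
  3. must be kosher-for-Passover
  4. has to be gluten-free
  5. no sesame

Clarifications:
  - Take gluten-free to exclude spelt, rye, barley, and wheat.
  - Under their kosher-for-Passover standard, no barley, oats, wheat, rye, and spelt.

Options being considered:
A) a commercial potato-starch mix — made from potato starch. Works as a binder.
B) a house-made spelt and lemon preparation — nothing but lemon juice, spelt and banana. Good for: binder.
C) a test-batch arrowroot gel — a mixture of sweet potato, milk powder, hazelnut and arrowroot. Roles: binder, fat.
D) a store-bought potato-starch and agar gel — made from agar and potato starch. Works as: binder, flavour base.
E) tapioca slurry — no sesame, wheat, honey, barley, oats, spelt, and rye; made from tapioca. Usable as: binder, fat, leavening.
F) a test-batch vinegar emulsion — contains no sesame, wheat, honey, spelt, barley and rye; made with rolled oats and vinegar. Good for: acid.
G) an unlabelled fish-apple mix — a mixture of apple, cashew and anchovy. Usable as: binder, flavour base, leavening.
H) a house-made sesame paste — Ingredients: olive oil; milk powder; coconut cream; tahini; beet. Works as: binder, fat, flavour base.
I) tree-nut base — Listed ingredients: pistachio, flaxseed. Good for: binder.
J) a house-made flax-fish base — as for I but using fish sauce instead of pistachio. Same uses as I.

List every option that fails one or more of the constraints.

B, F, H

A: only potato starch; none excluded — OK
B: has spelt, so not gluten-free; has spelt, so not kosher-for-Passover — out
C: milk powder and hazelnut etc. — none of it excluded — OK
D: every rule checks out — OK
E: works as a binder, no honey, gluten-free — keep
F: not usable as a binder; has rolled oats, so not kosher-for-Passover — reject
G: nothing on the exclusion list — keep
H: has tahini, so not sesame-free — reject
I: works as a binder, gluten-free, kosher-for-Passover — keep
J: only fish sauce and flaxseed; none excluded — valid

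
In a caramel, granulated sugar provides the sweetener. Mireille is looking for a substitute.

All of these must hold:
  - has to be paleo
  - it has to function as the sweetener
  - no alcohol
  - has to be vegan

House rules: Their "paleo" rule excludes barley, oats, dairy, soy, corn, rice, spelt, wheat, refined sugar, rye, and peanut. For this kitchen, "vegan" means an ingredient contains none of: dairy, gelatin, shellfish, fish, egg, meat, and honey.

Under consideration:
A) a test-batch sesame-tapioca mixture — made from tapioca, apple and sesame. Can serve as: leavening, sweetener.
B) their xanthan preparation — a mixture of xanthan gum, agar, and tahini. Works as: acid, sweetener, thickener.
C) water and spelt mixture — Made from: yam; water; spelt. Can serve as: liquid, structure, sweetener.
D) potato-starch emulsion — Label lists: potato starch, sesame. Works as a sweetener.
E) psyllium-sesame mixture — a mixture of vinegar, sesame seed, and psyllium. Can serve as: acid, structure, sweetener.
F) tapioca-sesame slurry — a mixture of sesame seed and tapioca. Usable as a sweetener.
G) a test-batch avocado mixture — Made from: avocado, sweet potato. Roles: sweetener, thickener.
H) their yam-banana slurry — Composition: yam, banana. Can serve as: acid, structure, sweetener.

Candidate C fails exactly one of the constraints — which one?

usable as a sweetener: satisfied
paleo: has spelt — fails
vegan: satisfied
alcohol-free: satisfied

paleo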